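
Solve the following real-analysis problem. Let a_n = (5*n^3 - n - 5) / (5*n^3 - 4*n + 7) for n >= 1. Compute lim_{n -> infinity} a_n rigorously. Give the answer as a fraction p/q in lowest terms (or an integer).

Divide numerator and denominator by n^3, the highest power:
numerator / n^3 = 5 - 1/n^2 - 5/n^3
denominator / n^3 = 5 - 4/n^2 + 7/n^3
As n -> infinity, all terms of the form c/n^k (k >= 1) tend to 0.
So numerator / n^3 -> 5 and denominator / n^3 -> 5.
Therefore lim a_n = 1.

1


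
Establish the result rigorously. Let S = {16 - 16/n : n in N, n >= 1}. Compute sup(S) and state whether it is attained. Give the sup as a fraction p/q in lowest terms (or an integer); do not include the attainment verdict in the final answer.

Analysis:
- Values: 0, 8, 32/3, 12, ... strictly increasing.
- Minimum is 0 (n=1); inf = 0 (attained).
- 16 - 16/n -> 16 from below; sup = 16, not attained.
Conclusion: sup(S) = 16, not attained in S.

16


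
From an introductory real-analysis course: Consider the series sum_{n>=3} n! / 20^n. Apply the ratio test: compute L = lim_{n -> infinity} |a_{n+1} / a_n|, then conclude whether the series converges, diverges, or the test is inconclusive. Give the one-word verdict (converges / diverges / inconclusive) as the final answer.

Let a_n denote the general term. Form the ratio a_{n+1}/a_n and simplify:
a_{n+1}/a_n = n/20 + 1/20
Take the limit as n -> infinity: L = infinity.
Since L = infinity > 1 (or L = infinity), the ratio test implies the series diverges.

diverges


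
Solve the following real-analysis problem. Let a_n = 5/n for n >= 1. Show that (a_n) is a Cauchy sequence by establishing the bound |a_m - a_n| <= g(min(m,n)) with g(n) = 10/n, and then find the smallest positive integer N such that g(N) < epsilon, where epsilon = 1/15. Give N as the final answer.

For any m, n >= 1, by the triangle inequality:
|a_m - a_n| = |5/m - 5/n| <= 5*1/m + 5*1/n <= 10/min(m,n).
So g(n) = 10/n bounds the Cauchy difference. Since g(n) -> 0, (a_n) is Cauchy.
Now solve g(N) < 1/15: 10/N < 1/15 <=> N > 10 / (1/15) = 150.
The smallest integer strictly greater than 150 is N = 151.
Check: g(151) = 10/151 = 10/151 < 1/15; g(150) = 1/15 >= 1/15. So N = 151.

151


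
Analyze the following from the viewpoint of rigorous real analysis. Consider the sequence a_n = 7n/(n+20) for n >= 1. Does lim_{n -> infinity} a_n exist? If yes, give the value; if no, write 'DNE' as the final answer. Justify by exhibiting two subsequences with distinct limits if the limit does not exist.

Examine the behaviour of a_n along subsequences.
Even-n subsequence a_{2k} = 7(2k)/(2k+20) -> 7. Odd-n subsequence a_{2k+1} = 7(2k+1)/(2k+21) -> 7. Both tend to 7, which suggests the limit is 7; verify directly.
|a_n - 7| = |7n - 7(n+20)| / (n+20) = 140/(n+20) < 140/n for every n >= 1.
Given epsilon > 0, choose a positive integer N > 140/epsilon. Then for all n >= N, |a_n - 7| < 140/n <= 140/N < epsilon.
So by the definition of the limit, lim a_n exists and equals 7.

7


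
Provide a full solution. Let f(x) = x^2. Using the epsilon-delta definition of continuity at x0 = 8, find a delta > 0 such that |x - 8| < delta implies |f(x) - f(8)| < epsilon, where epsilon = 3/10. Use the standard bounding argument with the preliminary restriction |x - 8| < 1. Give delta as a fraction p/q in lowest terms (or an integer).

Factor: |x^2 - (8)^2| = |x - 8| * |x + 8|.
Impose |x - 8| < 1 first. Then |x + 8| = |(x - 8) + 2*(8)| <= |x - 8| + 2*|8| < 1 + 16 = 17.
So |x^2 - (8)^2| < delta * 17.
We need delta * 17 <= 3/10, i.e. delta <= 3/10/17 = 3/170.
Since 3/170 < 1, this is tighter than 1; take delta = 3/170.
So delta = 3/170 works.

3/170


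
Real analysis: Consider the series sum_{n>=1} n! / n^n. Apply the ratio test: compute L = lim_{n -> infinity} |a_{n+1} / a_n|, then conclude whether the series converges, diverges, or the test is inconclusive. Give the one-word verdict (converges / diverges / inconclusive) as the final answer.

Let a_n denote the general term. Form the ratio a_{n+1}/a_n and simplify:
a_{n+1}/a_n = (n/(n + 1))^n
Take the limit as n -> infinity: L = exp(-1).
Since L = exp(-1) < 1, the ratio test implies the series converges.

converges


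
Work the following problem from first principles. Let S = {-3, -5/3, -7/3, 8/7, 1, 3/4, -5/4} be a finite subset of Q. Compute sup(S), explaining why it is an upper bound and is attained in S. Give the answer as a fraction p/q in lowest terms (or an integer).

S is finite, so sup(S) = max(S).
Sorted decreasing:
8/7, 1, 3/4, -5/4, -5/3, -7/3, -3
The extremum is 8/7.
For every x in S, x <= 8/7. And 8/7 is in S, so it is attained.
Therefore sup(S) = 8/7.

8/7


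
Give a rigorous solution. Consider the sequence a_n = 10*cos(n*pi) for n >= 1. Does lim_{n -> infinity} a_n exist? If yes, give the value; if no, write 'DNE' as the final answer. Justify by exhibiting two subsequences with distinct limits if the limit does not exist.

Examine the behaviour of a_n along subsequences.
cos(n*pi) = (-1)^n, so a_n = 10*(-1)^n. a_{2k} = 10 -> 10. a_{2k+1} = -10 -> -10.
Since these two subsequential limits are 10 and -10, distinct, the full sequence cannot converge (a convergent sequence has all subsequences tending to the same limit). So lim a_n does not exist.

DNE


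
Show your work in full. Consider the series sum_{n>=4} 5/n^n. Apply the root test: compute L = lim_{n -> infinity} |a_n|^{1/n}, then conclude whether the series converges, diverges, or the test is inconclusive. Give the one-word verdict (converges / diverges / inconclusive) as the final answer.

Let a_n denote the general term. Form |a_n|^(1/n) and simplify:
|a_n|^(1/n) = 5^(1/n)/n
Take the limit as n -> infinity: L = 0.
Since L = 0 < 1, the root test implies convergence.

converges


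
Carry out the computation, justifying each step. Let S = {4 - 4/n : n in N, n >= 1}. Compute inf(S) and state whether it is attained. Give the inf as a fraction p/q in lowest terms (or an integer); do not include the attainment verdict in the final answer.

Analysis:
- Values: 0, 2, 8/3, 3, ... strictly increasing.
- Minimum is 0 (n=1); inf = 0 (attained).
- 4 - 4/n -> 4 from below; sup = 4, not attained.
Conclusion: inf(S) = 0, attained in S.

0


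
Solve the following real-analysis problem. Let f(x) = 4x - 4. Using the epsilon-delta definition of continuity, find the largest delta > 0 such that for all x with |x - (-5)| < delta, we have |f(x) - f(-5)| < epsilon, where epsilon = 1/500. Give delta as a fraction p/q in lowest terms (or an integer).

We compute f(-5) = 4*(-5) - 4 = -24.
|f(x) - f(-5)| = |4x - 4 - (-24)| = |4(x - (-5))| = 4|x - (-5)|.
We need 4|x - (-5)| < 1/500, i.e. |x - (-5)| < 1/500 / 4 = 1/2000.
So any delta <= 1/2000 works. Conversely, if delta > 1/2000, then x = -5 + 1/2000 satisfies |x - (-5)| = 1/2000 < delta but |f(x) - f(-5)| = 4 * 1/2000 = 1/500, which is not < 1/500; so no larger delta works.
Hence the largest such delta is 1/2000.

1/2000


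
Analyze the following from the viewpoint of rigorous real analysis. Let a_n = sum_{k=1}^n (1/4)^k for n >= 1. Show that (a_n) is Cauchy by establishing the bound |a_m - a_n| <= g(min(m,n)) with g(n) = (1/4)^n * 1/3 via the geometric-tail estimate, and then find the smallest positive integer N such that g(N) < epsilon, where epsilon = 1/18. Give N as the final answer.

For m > n >= 1: |a_m - a_n| = sum_{k=n+1}^m (1/4)^k < sum_{k=n+1}^infinity (1/4)^k = (1/4)^(n+1) / (1 - 1/4) = (1/4)^n * (1/4) * (4/3) = (1/4)^n * 1/3.
So g(n) = (1/4)^n / 3. Since g(n) -> 0, (a_n) is Cauchy.
Now solve g(N) < 1/18: (1/4)^N / 3 < 1/18 <=> 4^N > 1 / (3 * 1/18) = 6.
Check powers of 4: 4^1 = 4 <= 6, 4^2 = 16 > 6.
So the smallest such N is 2. Check: g(2) = 1/(3 * 16) = 1/48 < 1/18.

2


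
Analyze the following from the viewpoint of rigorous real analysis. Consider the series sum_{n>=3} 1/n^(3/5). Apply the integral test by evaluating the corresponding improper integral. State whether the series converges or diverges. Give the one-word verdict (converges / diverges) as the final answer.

Let f(x) = x^(-3/5). Then f is positive, continuous, and decreasing on [3, infinity), so the integral test applies.
Compute the improper integral int_{3}^infinity f(x) dx:
  antiderivative F(x) = 5*x^(2/5)/2.
  As x -> infinity, F(x) -> infinity (since p = 3/5 < 1).
  So the integral diverges. By the integral test, the series diverges.

diverges


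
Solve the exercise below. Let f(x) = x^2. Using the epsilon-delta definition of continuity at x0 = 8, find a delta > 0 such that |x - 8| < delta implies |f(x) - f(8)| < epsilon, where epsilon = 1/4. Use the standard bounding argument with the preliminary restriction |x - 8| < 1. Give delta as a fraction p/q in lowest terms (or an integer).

Factor: |x^2 - (8)^2| = |x - 8| * |x + 8|.
Impose |x - 8| < 1 first. Then |x + 8| = |(x - 8) + 2*(8)| <= |x - 8| + 2*|8| < 1 + 16 = 17.
So |x^2 - (8)^2| < delta * 17.
We need delta * 17 <= 1/4, i.e. delta <= 1/4/17 = 1/68.
Since 1/68 < 1, this is tighter than 1; take delta = 1/68.
So delta = 1/68 works.

1/68


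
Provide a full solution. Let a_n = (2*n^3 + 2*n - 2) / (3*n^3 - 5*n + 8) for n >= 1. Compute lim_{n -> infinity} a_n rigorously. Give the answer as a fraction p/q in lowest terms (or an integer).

Divide numerator and denominator by n^3, the highest power:
numerator / n^3 = 2 + 2/n^2 - 2/n^3
denominator / n^3 = 3 - 5/n^2 + 8/n^3
As n -> infinity, all terms of the form c/n^k (k >= 1) tend to 0.
So numerator / n^3 -> 2 and denominator / n^3 -> 3.
Therefore lim a_n = 2/3.

2/3


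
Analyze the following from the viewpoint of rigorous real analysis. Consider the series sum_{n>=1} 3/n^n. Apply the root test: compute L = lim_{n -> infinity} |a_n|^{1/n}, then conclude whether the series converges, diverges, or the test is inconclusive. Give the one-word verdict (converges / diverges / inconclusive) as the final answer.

Let a_n denote the general term. Form |a_n|^(1/n) and simplify:
|a_n|^(1/n) = 3^(1/n)/n
Take the limit as n -> infinity: L = 0.
Since L = 0 < 1, the root test implies convergence.

converges


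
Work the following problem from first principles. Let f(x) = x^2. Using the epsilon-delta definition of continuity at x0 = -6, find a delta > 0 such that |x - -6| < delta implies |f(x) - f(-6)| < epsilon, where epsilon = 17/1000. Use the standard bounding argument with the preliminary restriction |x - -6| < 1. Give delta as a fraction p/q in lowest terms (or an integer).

Factor: |x^2 - (-6)^2| = |x - -6| * |x + -6|.
Impose |x - -6| < 1 first. Then |x + -6| = |(x - -6) + 2*(-6)| <= |x - -6| + 2*|-6| < 1 + 12 = 13.
So |x^2 - (-6)^2| < delta * 13.
We need delta * 13 <= 17/1000, i.e. delta <= 17/1000/13 = 17/13000.
Since 17/13000 < 1, this is tighter than 1; take delta = 17/13000.
So delta = 17/13000 works.

17/13000


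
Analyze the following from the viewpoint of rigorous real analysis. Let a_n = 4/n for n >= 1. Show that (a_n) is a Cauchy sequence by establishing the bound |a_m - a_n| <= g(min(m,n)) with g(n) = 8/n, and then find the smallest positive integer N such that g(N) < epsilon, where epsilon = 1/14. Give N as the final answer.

For any m, n >= 1, by the triangle inequality:
|a_m - a_n| = |4/m - 4/n| <= 4*1/m + 4*1/n <= 8/min(m,n).
So g(n) = 8/n bounds the Cauchy difference. Since g(n) -> 0, (a_n) is Cauchy.
Now solve g(N) < 1/14: 8/N < 1/14 <=> N > 8 / (1/14) = 112.
The smallest integer strictly greater than 112 is N = 113.
Check: g(113) = 8/113 = 8/113 < 1/14; g(112) = 1/14 >= 1/14. So N = 113.

113


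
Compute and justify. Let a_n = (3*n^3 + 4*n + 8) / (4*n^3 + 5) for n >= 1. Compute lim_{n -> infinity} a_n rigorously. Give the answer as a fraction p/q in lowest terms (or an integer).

Divide numerator and denominator by n^3, the highest power:
numerator / n^3 = 3 + 4/n^2 + 8/n^3
denominator / n^3 = 4 + 5/n^3
As n -> infinity, all terms of the form c/n^k (k >= 1) tend to 0.
So numerator / n^3 -> 3 and denominator / n^3 -> 4.
Therefore lim a_n = 3/4.

3/4


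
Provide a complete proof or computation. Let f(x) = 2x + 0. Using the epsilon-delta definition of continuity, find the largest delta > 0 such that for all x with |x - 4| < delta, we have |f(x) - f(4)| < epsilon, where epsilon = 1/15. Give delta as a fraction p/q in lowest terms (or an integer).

We compute f(4) = 2*(4) + 0 = 8.
|f(x) - f(4)| = |2x + 0 - (8)| = |2(x - 4)| = 2|x - 4|.
We need 2|x - 4| < 1/15, i.e. |x - 4| < 1/15 / 2 = 1/30.
So any delta <= 1/30 works. Conversely, if delta > 1/30, then x = 4 + 1/30 satisfies |x - 4| = 1/30 < delta but |f(x) - f(4)| = 2 * 1/30 = 1/15, which is not < 1/15; so no larger delta works.
Hence the largest such delta is 1/30.

1/30


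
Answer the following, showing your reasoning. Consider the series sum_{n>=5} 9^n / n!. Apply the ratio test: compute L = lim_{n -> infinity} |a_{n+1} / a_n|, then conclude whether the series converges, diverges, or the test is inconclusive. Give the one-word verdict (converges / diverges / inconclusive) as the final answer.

Let a_n denote the general term. Form the ratio a_{n+1}/a_n and simplify:
a_{n+1}/a_n = 9/(n + 1)
Take the limit as n -> infinity: L = 0.
Since L = 0 < 1, the ratio test implies the series converges.

converges


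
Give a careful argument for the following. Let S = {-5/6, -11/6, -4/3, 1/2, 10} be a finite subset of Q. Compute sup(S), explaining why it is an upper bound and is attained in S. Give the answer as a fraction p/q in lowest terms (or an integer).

S is finite, so sup(S) = max(S).
Sorted decreasing:
10, 1/2, -5/6, -4/3, -11/6
The extremum is 10.
For every x in S, x <= 10. And 10 is in S, so it is attained.
Therefore sup(S) = 10.

10


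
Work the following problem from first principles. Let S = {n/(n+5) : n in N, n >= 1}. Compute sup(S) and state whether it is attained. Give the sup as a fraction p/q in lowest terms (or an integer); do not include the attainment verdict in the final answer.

Analysis:
- Values: 1/6, 2/7, 3/8, 4/9, ... strictly increasing.
- Minimum is 1/6 (n=1); inf = 1/6 (attained).
- n/(n+5) = 1 - 5/(n+5) -> 1 from below as n -> infinity, and never equals 1.
- So sup = 1 (not attained).
Conclusion: sup(S) = 1, not attained in S.

1


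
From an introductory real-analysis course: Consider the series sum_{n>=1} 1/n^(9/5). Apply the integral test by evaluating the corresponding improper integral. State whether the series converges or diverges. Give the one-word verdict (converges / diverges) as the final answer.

Let f(x) = x^(-9/5). Then f is positive, continuous, and decreasing on [1, infinity), so the integral test applies.
Compute the improper integral int_{1}^infinity f(x) dx:
  antiderivative F(x) = -5/(4*x^(4/5)).
  As x -> infinity, F(x) -> 0 (since p = 9/5 > 1).
  So int = F(infinity) - F(1) = 0 - (-5/4) = 5/4.
  Finite, so by the integral test, the series converges.

converges


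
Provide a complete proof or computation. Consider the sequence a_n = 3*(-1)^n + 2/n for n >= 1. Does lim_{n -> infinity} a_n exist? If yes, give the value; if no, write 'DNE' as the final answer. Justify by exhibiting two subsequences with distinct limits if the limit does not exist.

Examine the behaviour of a_n along subsequences.
a_{2k} = 3 + 2/(2k) -> 3. a_{2k+1} = -3 + 2/(2k+1) -> -3.
Since these two subsequential limits are 3 and -3, distinct, the full sequence cannot converge (a convergent sequence has all subsequences tending to the same limit). So lim a_n does not exist.

DNE


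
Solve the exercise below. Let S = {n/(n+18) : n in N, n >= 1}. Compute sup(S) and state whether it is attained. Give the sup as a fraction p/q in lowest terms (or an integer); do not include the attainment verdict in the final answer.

Analysis:
- Values: 1/19, 1/10, 1/7, 2/11, ... strictly increasing.
- Minimum is 1/19 (n=1); inf = 1/19 (attained).
- n/(n+18) = 1 - 18/(n+18) -> 1 from below as n -> infinity, and never equals 1.
- So sup = 1 (not attained).
Conclusion: sup(S) = 1, not attained in S.

1


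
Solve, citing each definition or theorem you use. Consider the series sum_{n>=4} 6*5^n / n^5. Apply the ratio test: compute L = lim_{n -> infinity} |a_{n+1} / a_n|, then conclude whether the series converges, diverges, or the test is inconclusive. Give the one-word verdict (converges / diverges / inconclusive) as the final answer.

Let a_n denote the general term. Form the ratio a_{n+1}/a_n and simplify:
a_{n+1}/a_n = 5*n^5/(n + 1)^5
Take the limit as n -> infinity: L = 5.
Since L = 5 > 1 (or L = infinity), the ratio test implies the series diverges.

diverges


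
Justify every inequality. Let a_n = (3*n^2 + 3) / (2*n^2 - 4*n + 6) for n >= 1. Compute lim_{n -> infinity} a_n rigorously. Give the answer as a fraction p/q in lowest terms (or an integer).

Divide numerator and denominator by n^2, the highest power:
numerator / n^2 = 3 + 3/n^2
denominator / n^2 = 2 - 4/n + 6/n^2
As n -> infinity, all terms of the form c/n^k (k >= 1) tend to 0.
So numerator / n^2 -> 3 and denominator / n^2 -> 2.
Therefore lim a_n = 3/2.

3/2


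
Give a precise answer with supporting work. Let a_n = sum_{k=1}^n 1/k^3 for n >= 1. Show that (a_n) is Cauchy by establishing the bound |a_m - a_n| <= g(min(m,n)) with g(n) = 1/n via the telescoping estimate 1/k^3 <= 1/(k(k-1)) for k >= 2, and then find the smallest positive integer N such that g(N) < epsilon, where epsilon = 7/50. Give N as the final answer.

For m > n >= 1: |a_m - a_n| = sum_{k=n+1}^m 1/k^3.
Use 1/k^3 <= 1/(k(k-1)) = 1/(k-1) - 1/k for k >= 2 (which holds since k^3 >= k^2 >= k(k-1) for k >= 2):
sum_{k=n+1}^m 1/k^3 <= sum_{k=n+1}^m (1/(k-1) - 1/k) = 1/n - 1/m <= 1/n.
By symmetry the same bound holds with n,m swapped, so |a_m - a_n| <= 1/min(m,n) = g(min(m,n)). Since g(n) -> 0, (a_n) is Cauchy.
Now solve g(N) < 7/50: 1/N < 7/50 <=> N > 1/(7/50) = 50/7.
The smallest integer strictly greater than 50/7 is N = 8.
Check: g(8) = 1/8 < 7/50; g(7) = 1/7 >= 7/50. So N = 8.

8


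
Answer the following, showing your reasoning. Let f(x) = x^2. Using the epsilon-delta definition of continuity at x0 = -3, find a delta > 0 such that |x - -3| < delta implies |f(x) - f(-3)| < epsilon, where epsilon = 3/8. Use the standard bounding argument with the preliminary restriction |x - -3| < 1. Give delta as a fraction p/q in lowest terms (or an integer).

Factor: |x^2 - (-3)^2| = |x - -3| * |x + -3|.
Impose |x - -3| < 1 first. Then |x + -3| = |(x - -3) + 2*(-3)| <= |x - -3| + 2*|-3| < 1 + 6 = 7.
So |x^2 - (-3)^2| < delta * 7.
We need delta * 7 <= 3/8, i.e. delta <= 3/8/7 = 3/56.
Since 3/56 < 1, this is tighter than 1; take delta = 3/56.
So delta = 3/56 works.

3/56


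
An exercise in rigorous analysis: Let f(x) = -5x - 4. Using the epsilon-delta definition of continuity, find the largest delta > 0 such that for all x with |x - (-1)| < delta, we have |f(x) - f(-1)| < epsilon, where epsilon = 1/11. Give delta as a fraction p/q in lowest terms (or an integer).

We compute f(-1) = -5*(-1) - 4 = 1.
|f(x) - f(-1)| = |-5x - 4 - (1)| = |-5(x - (-1))| = 5|x - (-1)|.
We need 5|x - (-1)| < 1/11, i.e. |x - (-1)| < 1/11 / 5 = 1/55.
So any delta <= 1/55 works. Conversely, if delta > 1/55, then x = -1 + 1/55 satisfies |x - (-1)| = 1/55 < delta but |f(x) - f(-1)| = 5 * 1/55 = 1/11, which is not < 1/11; so no larger delta works.
Hence the largest such delta is 1/55.

1/55


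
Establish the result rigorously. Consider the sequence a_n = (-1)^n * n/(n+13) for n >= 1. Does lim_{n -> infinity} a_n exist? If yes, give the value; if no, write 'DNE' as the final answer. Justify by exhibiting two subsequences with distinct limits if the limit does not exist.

Examine the behaviour of a_n along subsequences.
a_{2k} = 2k/(2k+13) -> 1. a_{2k+1} = -(2k+1)/(2k+14) -> -1.
Since these two subsequential limits are 1 and -1, distinct, the full sequence cannot converge (a convergent sequence has all subsequences tending to the same limit). So lim a_n does not exist.

DNE


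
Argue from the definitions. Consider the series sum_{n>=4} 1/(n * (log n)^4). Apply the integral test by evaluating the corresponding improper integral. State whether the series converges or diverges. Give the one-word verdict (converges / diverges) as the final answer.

Let f(x) = 1/(x*log(x)^4). Then f is positive, continuous, and decreasing on [4, infinity), so the integral test applies.
Compute the improper integral int_{4}^infinity f(x) dx:
  antiderivative F(x) = -1/(3*log(x)^3).
  F(x) -> 0 as x -> infinity.  int = 0 - F(4) = 1/(3*log(4)^3) < infinity. By the integral test, the series converges.

converges


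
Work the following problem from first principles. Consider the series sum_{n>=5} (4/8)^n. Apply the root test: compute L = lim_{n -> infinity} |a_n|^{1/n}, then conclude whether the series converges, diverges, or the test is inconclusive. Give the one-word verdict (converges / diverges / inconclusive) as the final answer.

Let a_n denote the general term. Form |a_n|^(1/n) and simplify:
|a_n|^(1/n) = 1/2
Take the limit as n -> infinity: L = 1/2.
Since L = 1/2 < 1, the root test implies convergence.

converges


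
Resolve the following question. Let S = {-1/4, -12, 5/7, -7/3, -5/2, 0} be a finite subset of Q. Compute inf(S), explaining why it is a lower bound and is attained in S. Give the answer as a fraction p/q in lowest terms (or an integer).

S is finite, so inf(S) = min(S).
Sorted increasing:
-12, -5/2, -7/3, -1/4, 0, 5/7
The extremum is -12.
For every x in S, x >= -12. And -12 is in S, so it is attained.
Therefore inf(S) = -12.

-12


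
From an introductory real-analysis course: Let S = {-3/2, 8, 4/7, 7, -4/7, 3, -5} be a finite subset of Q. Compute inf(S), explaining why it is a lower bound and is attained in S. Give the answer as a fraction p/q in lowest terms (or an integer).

S is finite, so inf(S) = min(S).
Sorted increasing:
-5, -3/2, -4/7, 4/7, 3, 7, 8
The extremum is -5.
For every x in S, x >= -5. And -5 is in S, so it is attained.
Therefore inf(S) = -5.

-5


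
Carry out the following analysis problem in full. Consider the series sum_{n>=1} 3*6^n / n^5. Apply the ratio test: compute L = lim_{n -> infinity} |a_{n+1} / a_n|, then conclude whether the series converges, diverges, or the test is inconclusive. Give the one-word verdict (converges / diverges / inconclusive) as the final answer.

Let a_n denote the general term. Form the ratio a_{n+1}/a_n and simplify:
a_{n+1}/a_n = 6*n^5/(n + 1)^5
Take the limit as n -> infinity: L = 6.
Since L = 6 > 1 (or L = infinity), the ratio test implies the series diverges.

diverges


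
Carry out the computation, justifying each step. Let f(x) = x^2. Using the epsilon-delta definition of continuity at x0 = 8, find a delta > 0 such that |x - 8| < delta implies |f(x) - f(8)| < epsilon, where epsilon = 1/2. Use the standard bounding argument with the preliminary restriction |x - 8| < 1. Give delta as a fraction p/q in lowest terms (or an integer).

Factor: |x^2 - (8)^2| = |x - 8| * |x + 8|.
Impose |x - 8| < 1 first. Then |x + 8| = |(x - 8) + 2*(8)| <= |x - 8| + 2*|8| < 1 + 16 = 17.
So |x^2 - (8)^2| < delta * 17.
We need delta * 17 <= 1/2, i.e. delta <= 1/2/17 = 1/34.
Since 1/34 < 1, this is tighter than 1; take delta = 1/34.
So delta = 1/34 works.

1/34


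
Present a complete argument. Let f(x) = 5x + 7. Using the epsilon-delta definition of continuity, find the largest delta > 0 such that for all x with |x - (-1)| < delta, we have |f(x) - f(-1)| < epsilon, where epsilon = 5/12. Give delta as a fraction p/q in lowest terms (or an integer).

We compute f(-1) = 5*(-1) + 7 = 2.
|f(x) - f(-1)| = |5x + 7 - (2)| = |5(x - (-1))| = 5|x - (-1)|.
We need 5|x - (-1)| < 5/12, i.e. |x - (-1)| < 5/12 / 5 = 1/12.
So any delta <= 1/12 works. Conversely, if delta > 1/12, then x = -1 + 1/12 satisfies |x - (-1)| = 1/12 < delta but |f(x) - f(-1)| = 5 * 1/12 = 5/12, which is not < 5/12; so no larger delta works.
Hence the largest such delta is 1/12.

1/12


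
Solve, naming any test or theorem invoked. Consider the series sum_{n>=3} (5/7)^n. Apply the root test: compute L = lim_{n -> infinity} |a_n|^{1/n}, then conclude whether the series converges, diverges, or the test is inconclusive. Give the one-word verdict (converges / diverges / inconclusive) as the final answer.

Let a_n denote the general term. Form |a_n|^(1/n) and simplify:
|a_n|^(1/n) = 5/7
Take the limit as n -> infinity: L = 5/7.
Since L = 5/7 < 1, the root test implies convergence.

converges


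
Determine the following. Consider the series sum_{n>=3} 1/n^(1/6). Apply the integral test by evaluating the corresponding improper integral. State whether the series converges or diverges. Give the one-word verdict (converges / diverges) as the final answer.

Let f(x) = x^(-1/6). Then f is positive, continuous, and decreasing on [3, infinity), so the integral test applies.
Compute the improper integral int_{3}^infinity f(x) dx:
  antiderivative F(x) = 6*x^(5/6)/5.
  As x -> infinity, F(x) -> infinity (since p = 1/6 < 1).
  So the integral diverges. By the integral test, the series diverges.

diverges


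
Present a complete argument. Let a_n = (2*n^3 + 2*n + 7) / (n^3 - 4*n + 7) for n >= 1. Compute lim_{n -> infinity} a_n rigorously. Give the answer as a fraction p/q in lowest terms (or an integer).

Divide numerator and denominator by n^3, the highest power:
numerator / n^3 = 2 + 2/n^2 + 7/n^3
denominator / n^3 = 1 - 4/n^2 + 7/n^3
As n -> infinity, all terms of the form c/n^k (k >= 1) tend to 0.
So numerator / n^3 -> 2 and denominator / n^3 -> 1.
Therefore lim a_n = 2.

2


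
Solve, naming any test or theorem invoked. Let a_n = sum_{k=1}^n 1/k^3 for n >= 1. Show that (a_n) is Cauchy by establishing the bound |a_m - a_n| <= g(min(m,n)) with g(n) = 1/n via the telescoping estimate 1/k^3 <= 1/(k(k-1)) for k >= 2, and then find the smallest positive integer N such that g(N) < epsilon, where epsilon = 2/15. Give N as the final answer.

For m > n >= 1: |a_m - a_n| = sum_{k=n+1}^m 1/k^3.
Use 1/k^3 <= 1/(k(k-1)) = 1/(k-1) - 1/k for k >= 2 (which holds since k^3 >= k^2 >= k(k-1) for k >= 2):
sum_{k=n+1}^m 1/k^3 <= sum_{k=n+1}^m (1/(k-1) - 1/k) = 1/n - 1/m <= 1/n.
By symmetry the same bound holds with n,m swapped, so |a_m - a_n| <= 1/min(m,n) = g(min(m,n)). Since g(n) -> 0, (a_n) is Cauchy.
Now solve g(N) < 2/15: 1/N < 2/15 <=> N > 1/(2/15) = 15/2.
The smallest integer strictly greater than 15/2 is N = 8.
Check: g(8) = 1/8 < 2/15; g(7) = 1/7 >= 2/15. So N = 8.

8


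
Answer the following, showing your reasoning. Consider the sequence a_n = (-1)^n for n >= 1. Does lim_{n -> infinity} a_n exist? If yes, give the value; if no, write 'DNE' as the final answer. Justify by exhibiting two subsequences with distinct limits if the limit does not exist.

Examine the behaviour of a_n along subsequences.
Even-n subsequence a_{2k} = 1 -> 1. Odd-n subsequence a_{2k+1} = -1 -> -1.
Since these two subsequential limits are 1 and -1, distinct, the full sequence cannot converge (a convergent sequence has all subsequences tending to the same limit). So lim a_n does not exist.

DNE


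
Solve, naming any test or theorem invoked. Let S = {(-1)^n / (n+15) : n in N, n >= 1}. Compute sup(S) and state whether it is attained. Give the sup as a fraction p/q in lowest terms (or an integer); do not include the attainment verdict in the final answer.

Analysis:
- Values: -1/16, 1/17, -1/18, 1/19, -1/20, ...
- Positive terms (even n): 1/(2+15), 1/(4+15), ... decreasing -> max = 1/17 (n=2).
- Negative terms (odd n): -1/(1+15), -1/(3+15), ... increasing -> min = -1/16 (n=1).
- So sup = 1/17 (attained at n=2); inf = -1/16 (attained at n=1).
Conclusion: sup(S) = 1/17, attained in S.

1/17


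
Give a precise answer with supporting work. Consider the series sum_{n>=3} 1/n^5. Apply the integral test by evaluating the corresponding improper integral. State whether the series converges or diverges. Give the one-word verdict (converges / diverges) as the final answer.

Let f(x) = x^(-5). Then f is positive, continuous, and decreasing on [3, infinity), so the integral test applies.
Compute the improper integral int_{3}^infinity f(x) dx:
  antiderivative F(x) = -1/(4*x^4).
  As x -> infinity, F(x) -> 0 (since p = 5 > 1).
  So int = F(infinity) - F(3) = 0 - (-1/324) = 1/324.
  Finite, so by the integral test, the series converges.

converges


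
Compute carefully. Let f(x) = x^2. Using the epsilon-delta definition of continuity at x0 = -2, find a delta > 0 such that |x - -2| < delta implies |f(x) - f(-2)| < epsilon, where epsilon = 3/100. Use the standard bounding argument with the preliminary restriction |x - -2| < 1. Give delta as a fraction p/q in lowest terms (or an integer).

Factor: |x^2 - (-2)^2| = |x - -2| * |x + -2|.
Impose |x - -2| < 1 first. Then |x + -2| = |(x - -2) + 2*(-2)| <= |x - -2| + 2*|-2| < 1 + 4 = 5.
So |x^2 - (-2)^2| < delta * 5.
We need delta * 5 <= 3/100, i.e. delta <= 3/100/5 = 3/500.
Since 3/500 < 1, this is tighter than 1; take delta = 3/500.
So delta = 3/500 works.

3/500


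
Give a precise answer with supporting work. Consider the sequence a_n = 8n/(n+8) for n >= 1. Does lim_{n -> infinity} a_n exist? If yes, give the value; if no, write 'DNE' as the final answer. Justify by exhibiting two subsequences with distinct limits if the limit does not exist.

Examine the behaviour of a_n along subsequences.
Even-n subsequence a_{2k} = 8(2k)/(2k+8) -> 8. Odd-n subsequence a_{2k+1} = 8(2k+1)/(2k+9) -> 8. Both tend to 8, which suggests the limit is 8; verify directly.
|a_n - 8| = |8n - 8(n+8)| / (n+8) = 64/(n+8) < 64/n for every n >= 1.
Given epsilon > 0, choose a positive integer N > 64/epsilon. Then for all n >= N, |a_n - 8| < 64/n <= 64/N < epsilon.
So by the definition of the limit, lim a_n exists and equals 8.

8


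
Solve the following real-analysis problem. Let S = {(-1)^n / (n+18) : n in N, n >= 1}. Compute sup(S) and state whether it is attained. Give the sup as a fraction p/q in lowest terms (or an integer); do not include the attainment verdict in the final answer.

Analysis:
- Values: -1/19, 1/20, -1/21, 1/22, -1/23, ...
- Positive terms (even n): 1/(2+18), 1/(4+18), ... decreasing -> max = 1/20 (n=2).
- Negative terms (odd n): -1/(1+18), -1/(3+18), ... increasing -> min = -1/19 (n=1).
- So sup = 1/20 (attained at n=2); inf = -1/19 (attained at n=1).
Conclusion: sup(S) = 1/20, attained in S.

1/20


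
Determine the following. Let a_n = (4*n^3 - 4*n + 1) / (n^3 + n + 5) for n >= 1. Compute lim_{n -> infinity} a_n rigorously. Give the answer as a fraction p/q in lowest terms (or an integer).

Divide numerator and denominator by n^3, the highest power:
numerator / n^3 = 4 - 4/n^2 + n^(-3)
denominator / n^3 = 1 + n^(-2) + 5/n^3
As n -> infinity, all terms of the form c/n^k (k >= 1) tend to 0.
So numerator / n^3 -> 4 and denominator / n^3 -> 1.
Therefore lim a_n = 4.

4


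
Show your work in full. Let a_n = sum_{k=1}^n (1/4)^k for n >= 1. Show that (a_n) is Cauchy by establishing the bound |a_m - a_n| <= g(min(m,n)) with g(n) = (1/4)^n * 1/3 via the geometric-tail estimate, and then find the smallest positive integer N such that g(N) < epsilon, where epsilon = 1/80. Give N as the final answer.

For m > n >= 1: |a_m - a_n| = sum_{k=n+1}^m (1/4)^k < sum_{k=n+1}^infinity (1/4)^k = (1/4)^(n+1) / (1 - 1/4) = (1/4)^n * (1/4) * (4/3) = (1/4)^n * 1/3.
So g(n) = (1/4)^n / 3. Since g(n) -> 0, (a_n) is Cauchy.
Now solve g(N) < 1/80: (1/4)^N / 3 < 1/80 <=> 4^N > 1 / (3 * 1/80) = 80/3.
Check powers of 4: 4^2 = 16 <= 80/3, 4^3 = 64 > 80/3.
So the smallest such N is 3. Check: g(3) = 1/(3 * 64) = 1/192 < 1/80.

3


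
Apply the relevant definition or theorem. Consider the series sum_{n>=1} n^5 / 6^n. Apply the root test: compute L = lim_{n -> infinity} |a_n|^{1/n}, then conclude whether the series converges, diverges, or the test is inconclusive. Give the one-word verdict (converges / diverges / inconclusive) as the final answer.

Let a_n denote the general term. Form |a_n|^(1/n) and simplify:
|a_n|^(1/n) = n^(5/n)/6
Take the limit as n -> infinity: L = 1/6.
Since L = 1/6 < 1, the root test implies convergence.

converges


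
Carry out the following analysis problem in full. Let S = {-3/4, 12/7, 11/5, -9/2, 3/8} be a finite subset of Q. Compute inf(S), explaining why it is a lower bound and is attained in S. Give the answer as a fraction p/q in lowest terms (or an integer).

S is finite, so inf(S) = min(S).
Sorted increasing:
-9/2, -3/4, 3/8, 12/7, 11/5
The extremum is -9/2.
For every x in S, x >= -9/2. And -9/2 is in S, so it is attained.
Therefore inf(S) = -9/2.

-9/2


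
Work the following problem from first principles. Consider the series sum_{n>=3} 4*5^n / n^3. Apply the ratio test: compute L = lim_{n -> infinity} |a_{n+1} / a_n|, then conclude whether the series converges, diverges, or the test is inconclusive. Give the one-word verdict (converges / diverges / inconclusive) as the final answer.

Let a_n denote the general term. Form the ratio a_{n+1}/a_n and simplify:
a_{n+1}/a_n = 5*n^3/(n + 1)^3
Take the limit as n -> infinity: L = 5.
Since L = 5 > 1 (or L = infinity), the ratio test implies the series diverges.

diverges


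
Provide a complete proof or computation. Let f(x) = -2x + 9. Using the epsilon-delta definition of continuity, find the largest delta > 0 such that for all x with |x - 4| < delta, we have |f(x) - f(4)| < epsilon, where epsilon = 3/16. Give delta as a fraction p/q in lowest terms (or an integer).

We compute f(4) = -2*(4) + 9 = 1.
|f(x) - f(4)| = |-2x + 9 - (1)| = |-2(x - 4)| = 2|x - 4|.
We need 2|x - 4| < 3/16, i.e. |x - 4| < 3/16 / 2 = 3/32.
So any delta <= 3/32 works. Conversely, if delta > 3/32, then x = 4 + 3/32 satisfies |x - 4| = 3/32 < delta but |f(x) - f(4)| = 2 * 3/32 = 3/16, which is not < 3/16; so no larger delta works.
Hence the largest such delta is 3/32.

3/32


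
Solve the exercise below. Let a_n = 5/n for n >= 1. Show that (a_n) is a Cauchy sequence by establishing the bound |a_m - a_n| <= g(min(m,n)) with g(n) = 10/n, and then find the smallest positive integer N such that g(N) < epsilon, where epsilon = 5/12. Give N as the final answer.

For any m, n >= 1, by the triangle inequality:
|a_m - a_n| = |5/m - 5/n| <= 5*1/m + 5*1/n <= 10/min(m,n).
So g(n) = 10/n bounds the Cauchy difference. Since g(n) -> 0, (a_n) is Cauchy.
Now solve g(N) < 5/12: 10/N < 5/12 <=> N > 10 / (5/12) = 24.
The smallest integer strictly greater than 24 is N = 25.
Check: g(25) = 10/25 = 2/5 < 5/12; g(24) = 5/12 >= 5/12. So N = 25.

25


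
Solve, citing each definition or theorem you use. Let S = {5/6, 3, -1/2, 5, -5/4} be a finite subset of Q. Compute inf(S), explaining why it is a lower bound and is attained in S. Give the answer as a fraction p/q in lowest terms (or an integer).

S is finite, so inf(S) = min(S).
Sorted increasing:
-5/4, -1/2, 5/6, 3, 5
The extremum is -5/4.
For every x in S, x >= -5/4. And -5/4 is in S, so it is attained.
Therefore inf(S) = -5/4.

-5/4


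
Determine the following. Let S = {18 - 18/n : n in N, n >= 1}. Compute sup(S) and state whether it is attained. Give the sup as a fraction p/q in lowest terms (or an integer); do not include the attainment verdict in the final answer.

Analysis:
- Values: 0, 9, 12, 27/2, ... strictly increasing.
- Minimum is 0 (n=1); inf = 0 (attained).
- 18 - 18/n -> 18 from below; sup = 18, not attained.
Conclusion: sup(S) = 18, not attained in S.

18


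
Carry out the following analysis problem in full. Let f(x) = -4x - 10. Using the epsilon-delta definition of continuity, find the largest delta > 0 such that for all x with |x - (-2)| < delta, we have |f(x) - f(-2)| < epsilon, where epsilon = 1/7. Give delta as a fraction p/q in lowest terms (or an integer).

We compute f(-2) = -4*(-2) - 10 = -2.
|f(x) - f(-2)| = |-4x - 10 - (-2)| = |-4(x - (-2))| = 4|x - (-2)|.
We need 4|x - (-2)| < 1/7, i.e. |x - (-2)| < 1/7 / 4 = 1/28.
So any delta <= 1/28 works. Conversely, if delta > 1/28, then x = -2 + 1/28 satisfies |x - (-2)| = 1/28 < delta but |f(x) - f(-2)| = 4 * 1/28 = 1/7, which is not < 1/7; so no larger delta works.
Hence the largest such delta is 1/28.

1/28


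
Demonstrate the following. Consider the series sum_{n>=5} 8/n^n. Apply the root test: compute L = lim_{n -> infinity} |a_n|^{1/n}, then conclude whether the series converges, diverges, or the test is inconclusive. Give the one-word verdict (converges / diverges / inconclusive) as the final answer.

Let a_n denote the general term. Form |a_n|^(1/n) and simplify:
|a_n|^(1/n) = 2^(3/n)/n
Take the limit as n -> infinity: L = 0.
Since L = 0 < 1, the root test implies convergence.

converges


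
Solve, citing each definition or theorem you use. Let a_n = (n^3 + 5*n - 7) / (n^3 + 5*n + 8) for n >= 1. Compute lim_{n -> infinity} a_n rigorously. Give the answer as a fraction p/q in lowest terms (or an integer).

Divide numerator and denominator by n^3, the highest power:
numerator / n^3 = 1 + 5/n^2 - 7/n^3
denominator / n^3 = 1 + 5/n^2 + 8/n^3
As n -> infinity, all terms of the form c/n^k (k >= 1) tend to 0.
So numerator / n^3 -> 1 and denominator / n^3 -> 1.
Therefore lim a_n = 1.

1


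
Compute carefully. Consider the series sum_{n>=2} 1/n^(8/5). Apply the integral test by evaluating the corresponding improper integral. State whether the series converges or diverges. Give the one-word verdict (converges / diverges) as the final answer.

Let f(x) = x^(-8/5). Then f is positive, continuous, and decreasing on [2, infinity), so the integral test applies.
Compute the improper integral int_{2}^infinity f(x) dx:
  antiderivative F(x) = -5/(3*x^(3/5)).
  As x -> infinity, F(x) -> 0 (since p = 8/5 > 1).
  So int = F(infinity) - F(2) = 0 - (-5*2^(2/5)/6) = 5*2^(2/5)/6.
  Finite, so by the integral test, the series converges.

converges


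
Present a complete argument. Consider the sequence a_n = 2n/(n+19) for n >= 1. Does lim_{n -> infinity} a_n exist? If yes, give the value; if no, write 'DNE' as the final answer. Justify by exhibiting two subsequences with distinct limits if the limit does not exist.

Examine the behaviour of a_n along subsequences.
Even-n subsequence a_{2k} = 2(2k)/(2k+19) -> 2. Odd-n subsequence a_{2k+1} = 2(2k+1)/(2k+20) -> 2. Both tend to 2, which suggests the limit is 2; verify directly.
|a_n - 2| = |2n - 2(n+19)| / (n+19) = 38/(n+19) < 38/n for every n >= 1.
Given epsilon > 0, choose a positive integer N > 38/epsilon. Then for all n >= N, |a_n - 2| < 38/n <= 38/N < epsilon.
So by the definition of the limit, lim a_n exists and equals 2.

2


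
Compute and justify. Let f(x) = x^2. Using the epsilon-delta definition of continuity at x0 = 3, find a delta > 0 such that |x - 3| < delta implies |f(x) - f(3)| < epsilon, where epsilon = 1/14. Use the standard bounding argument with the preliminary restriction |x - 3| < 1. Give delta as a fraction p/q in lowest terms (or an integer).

Factor: |x^2 - (3)^2| = |x - 3| * |x + 3|.
Impose |x - 3| < 1 first. Then |x + 3| = |(x - 3) + 2*(3)| <= |x - 3| + 2*|3| < 1 + 6 = 7.
So |x^2 - (3)^2| < delta * 7.
We need delta * 7 <= 1/14, i.e. delta <= 1/14/7 = 1/98.
Since 1/98 < 1, this is tighter than 1; take delta = 1/98.
So delta = 1/98 works.

1/98


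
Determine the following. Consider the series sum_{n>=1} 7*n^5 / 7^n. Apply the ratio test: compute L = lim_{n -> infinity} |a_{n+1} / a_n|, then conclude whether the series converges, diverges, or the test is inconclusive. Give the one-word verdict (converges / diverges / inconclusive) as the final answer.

Let a_n denote the general term. Form the ratio a_{n+1}/a_n and simplify:
a_{n+1}/a_n = (n + 1)^5/(7*n^5)
Take the limit as n -> infinity: L = 1/7.
Since L = 1/7 < 1, the ratio test implies the series converges.

converges


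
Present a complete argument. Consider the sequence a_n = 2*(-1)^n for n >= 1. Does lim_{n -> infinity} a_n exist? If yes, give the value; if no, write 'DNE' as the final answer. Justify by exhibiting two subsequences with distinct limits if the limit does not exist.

Examine the behaviour of a_n along subsequences.
Even-n subsequence a_{2k} = 2 -> 2. Odd-n subsequence a_{2k+1} = -2 -> -2.
Since these two subsequential limits are 2 and -2, distinct, the full sequence cannot converge (a convergent sequence has all subsequences tending to the same limit). So lim a_n does not exist.

DNE
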